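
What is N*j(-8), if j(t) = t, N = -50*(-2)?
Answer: -800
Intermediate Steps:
N = 100
N*j(-8) = 100*(-8) = -800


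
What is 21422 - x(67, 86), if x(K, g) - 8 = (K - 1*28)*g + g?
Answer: 17974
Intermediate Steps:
x(K, g) = 8 + g + g*(-28 + K) (x(K, g) = 8 + ((K - 1*28)*g + g) = 8 + ((K - 28)*g + g) = 8 + ((-28 + K)*g + g) = 8 + (g*(-28 + K) + g) = 8 + (g + g*(-28 + K)) = 8 + g + g*(-28 + K))
21422 - x(67, 86) = 21422 - (8 - 27*86 + 67*86) = 21422 - (8 - 2322 + 5762) = 21422 - 1*3448 = 21422 - 3448 = 17974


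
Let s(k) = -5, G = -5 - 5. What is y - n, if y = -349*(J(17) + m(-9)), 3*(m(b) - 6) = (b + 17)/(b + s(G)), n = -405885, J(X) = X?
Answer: 8356414/21 ≈ 3.9792e+5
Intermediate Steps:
G = -10
m(b) = 6 + (17 + b)/(3*(-5 + b)) (m(b) = 6 + ((b + 17)/(b - 5))/3 = 6 + ((17 + b)/(-5 + b))/3 = 6 + (17 + b)/(3*(-5 + b)))
y = -167171/21 (y = -349*(17 + (-73 + 19*(-9))/(3*(-5 - 9))) = -349*(17 + (1/3)*(-73 - 171)/(-14)) = -349*(17 + (1/3)*(-1/14)*(-244)) = -349*(17 + 122/21) = -349*479/21 = -167171/21 ≈ -7960.5)
y - n = -167171/21 - 1*(-405885) = -167171/21 + 405885 = 8356414/21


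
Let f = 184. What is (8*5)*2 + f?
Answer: 264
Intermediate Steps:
(8*5)*2 + f = (8*5)*2 + 184 = 40*2 + 184 = 80 + 184 = 264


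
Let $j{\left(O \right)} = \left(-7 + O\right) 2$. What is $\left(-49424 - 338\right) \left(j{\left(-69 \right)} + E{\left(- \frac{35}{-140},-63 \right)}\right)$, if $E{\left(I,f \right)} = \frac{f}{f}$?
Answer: $7514062$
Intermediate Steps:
$j{\left(O \right)} = -14 + 2 O$
$E{\left(I,f \right)} = 1$
$\left(-49424 - 338\right) \left(j{\left(-69 \right)} + E{\left(- \frac{35}{-140},-63 \right)}\right) = \left(-49424 - 338\right) \left(\left(-14 + 2 \left(-69\right)\right) + 1\right) = - 49762 \left(\left(-14 - 138\right) + 1\right) = - 49762 \left(-152 + 1\right) = \left(-49762\right) \left(-151\right) = 7514062$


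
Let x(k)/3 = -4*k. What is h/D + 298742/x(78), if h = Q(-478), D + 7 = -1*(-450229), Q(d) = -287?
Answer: -11208374113/35117316 ≈ -319.17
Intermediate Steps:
x(k) = -12*k (x(k) = 3*(-4*k) = -12*k)
D = 450222 (D = -7 - 1*(-450229) = -7 + 450229 = 450222)
h = -287
h/D + 298742/x(78) = -287/450222 + 298742/((-12*78)) = -287*1/450222 + 298742/(-936) = -287/450222 + 298742*(-1/936) = -287/450222 - 149371/468 = -11208374113/35117316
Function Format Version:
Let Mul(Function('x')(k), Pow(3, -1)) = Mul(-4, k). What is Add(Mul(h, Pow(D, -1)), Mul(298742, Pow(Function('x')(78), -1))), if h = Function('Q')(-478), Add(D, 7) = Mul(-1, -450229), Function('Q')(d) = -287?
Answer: Rational(-11208374113, 35117316) ≈ -319.17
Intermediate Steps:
Function('x')(k) = Mul(-12, k) (Function('x')(k) = Mul(3, Mul(-4, k)) = Mul(-12, k))
D = 450222 (D = Add(-7, Mul(-1, -450229)) = Add(-7, 450229) = 450222)
h = -287
Add(Mul(h, Pow(D, -1)), Mul(298742, Pow(Function('x')(78), -1))) = Add(Mul(-287, Pow(450222, -1)), Mul(298742, Pow(Mul(-12, 78), -1))) = Add(Mul(-287, Rational(1, 450222)), Mul(298742, Pow(-936, -1))) = Add(Rational(-287, 450222), Mul(298742, Rational(-1, 936))) = Add(Rational(-287, 450222), Rational(-149371, 468)) = Rational(-11208374113, 35117316)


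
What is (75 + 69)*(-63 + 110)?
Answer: 6768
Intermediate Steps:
(75 + 69)*(-63 + 110) = 144*47 = 6768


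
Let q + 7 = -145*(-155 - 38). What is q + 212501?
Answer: 240479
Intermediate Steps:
q = 27978 (q = -7 - 145*(-155 - 38) = -7 - 145*(-193) = -7 + 27985 = 27978)
q + 212501 = 27978 + 212501 = 240479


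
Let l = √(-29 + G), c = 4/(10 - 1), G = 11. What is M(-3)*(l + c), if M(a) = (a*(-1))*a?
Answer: -4 - 27*I*√2 ≈ -4.0 - 38.184*I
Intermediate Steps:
M(a) = -a² (M(a) = (-a)*a = -a²)
c = 4/9 ≈ 0.44444
l = 3*I*√2 (l = √(-29 + 11) = √(-18) = 3*I*√2 ≈ 4.2426*I)
M(-3)*(l + c) = (-1*(-3)²)*(3*I*√2 + 4/9) = (-1*9)*(4/9 + 3*I*√2) = -9*(4/9 + 3*I*√2) = -4 - 27*I*√2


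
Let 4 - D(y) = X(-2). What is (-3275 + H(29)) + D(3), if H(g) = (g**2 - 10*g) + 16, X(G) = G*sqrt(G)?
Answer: -2704 + 2*I*sqrt(2) ≈ -2704.0 + 2.8284*I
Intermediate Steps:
X(G) = G**(3/2)
H(g) = 16 + g**2 - 10*g
D(y) = 4 + 2*I*sqrt(2) (D(y) = 4 - (-2)**(3/2) = 4 - (-2)*I*sqrt(2) = 4 + 2*I*sqrt(2))
(-3275 + H(29)) + D(3) = (-3275 + (16 + 29**2 - 10*29)) + (4 + 2*I*sqrt(2)) = (-3275 + (16 + 841 - 290)) + (4 + 2*I*sqrt(2)) = (-3275 + 567) + (4 + 2*I*sqrt(2)) = -2708 + (4 + 2*I*sqrt(2)) = -2704 + 2*I*sqrt(2)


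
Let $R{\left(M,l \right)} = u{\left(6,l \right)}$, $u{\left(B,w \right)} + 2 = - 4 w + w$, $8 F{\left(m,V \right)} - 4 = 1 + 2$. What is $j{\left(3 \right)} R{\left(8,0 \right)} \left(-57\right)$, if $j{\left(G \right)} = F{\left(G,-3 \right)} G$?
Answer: $\frac{1197}{4} \approx 299.25$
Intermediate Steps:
$F{\left(m,V \right)} = \frac{7}{8}$ ($F{\left(m,V \right)} = \frac{1}{2} + \frac{1 + 2}{8} = \frac{1}{2} + \frac{1}{8} \cdot 3 = \frac{1}{2} + \frac{3}{8} = \frac{7}{8}$)
$u{\left(B,w \right)} = -2 - 3 w$ ($u{\left(B,w \right)} = -2 + \left(- 4 w + w\right) = -2 - 3 w$)
$j{\left(G \right)} = \frac{7 G}{8}$
$R{\left(M,l \right)} = -2 - 3 l$
$j{\left(3 \right)} R{\left(8,0 \right)} \left(-57\right) = \frac{7}{8} \cdot 3 \left(-2 - 0\right) \left(-57\right) = \frac{21 \left(-2 + 0\right)}{8} \left(-57\right) = \frac{21}{8} \left(-2\right) \left(-57\right) = \left(- \frac{21}{4}\right) \left(-57\right) = \frac{1197}{4}$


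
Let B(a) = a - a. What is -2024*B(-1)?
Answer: 0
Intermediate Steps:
B(a) = 0
-2024*B(-1) = -2024*0 = 0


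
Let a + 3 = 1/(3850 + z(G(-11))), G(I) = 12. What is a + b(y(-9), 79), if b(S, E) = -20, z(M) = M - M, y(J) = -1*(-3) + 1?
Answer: -88549/3850 ≈ -23.000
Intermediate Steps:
y(J) = 4 (y(J) = 3 + 1 = 4)
z(M) = 0
a = -11549/3850 (a = -3 + 1/(3850 + 0) = -3 + 1/3850 = -11549/3850 ≈ -2.9997)
a + b(y(-9), 79) = -11549/3850 - 20 = -88549/3850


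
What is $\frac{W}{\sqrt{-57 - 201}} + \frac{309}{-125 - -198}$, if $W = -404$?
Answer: $\frac{309}{73} + \frac{202 i \sqrt{258}}{129} \approx 4.2329 + 25.152 i$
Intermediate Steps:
$\frac{W}{\sqrt{-57 - 201}} + \frac{309}{-125 - -198} = - \frac{404}{\sqrt{-57 - 201}} + \frac{309}{-125 - -198} = - \frac{404}{\sqrt{-258}} + \frac{309}{-125 + 198} = - \frac{404}{i \sqrt{258}} + \frac{309}{73} = - 404 \left(- \frac{i \sqrt{258}}{258}\right) + 309 \cdot \frac{1}{73} = \frac{202 i \sqrt{258}}{129} + \frac{309}{73} = \frac{309}{73} + \frac{202 i \sqrt{258}}{129}$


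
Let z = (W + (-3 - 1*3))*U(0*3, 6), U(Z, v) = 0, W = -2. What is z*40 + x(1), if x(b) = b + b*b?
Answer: 2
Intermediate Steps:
x(b) = b + b²
z = 0 (z = (-2 + (-3 - 1*3))*0 = (-2 + (-3 - 3))*0 = (-2 - 6)*0 = -8*0 = 0)
z*40 + x(1) = 0*40 + 1*(1 + 1) = 0 + 1*2 = 0 + 2 = 2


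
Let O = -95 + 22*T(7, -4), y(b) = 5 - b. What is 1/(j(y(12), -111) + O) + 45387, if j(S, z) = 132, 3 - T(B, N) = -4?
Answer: 8668918/191 ≈ 45387.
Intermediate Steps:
T(B, N) = 7 (T(B, N) = 3 - 1*(-4) = 3 + 4 = 7)
O = 59 (O = -95 + 22*7 = -95 + 154 = 59)
1/(j(y(12), -111) + O) + 45387 = 1/(132 + 59) + 45387 = 1/191 + 45387 = 8668918/191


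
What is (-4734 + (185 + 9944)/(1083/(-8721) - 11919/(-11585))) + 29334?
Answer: 57399606345/1603492 ≈ 35797.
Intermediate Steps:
(-4734 + (185 + 9944)/(1083/(-8721) - 11919/(-11585))) + 29334 = (-4734 + 10129/(1083*(-1/8721) - 11919*(-1/11585))) + 29334 = (-4734 + 10129/(-19/153 + 11919/11585)) + 29334 = (-4734 + 10129/(1603492/1772505)) + 29334 = (-4734 + 10129*(1772505/1603492)) + 29334 = (-4734 + 17953703145/1603492) + 29334 = 10362772017/1603492 + 29334 = 57399606345/1603492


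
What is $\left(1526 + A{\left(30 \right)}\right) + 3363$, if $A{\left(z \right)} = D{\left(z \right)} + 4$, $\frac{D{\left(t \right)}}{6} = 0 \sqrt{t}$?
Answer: $4893$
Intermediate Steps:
$D{\left(t \right)} = 0$ ($D{\left(t \right)} = 6 \cdot 0 \sqrt{t} = 6 \cdot 0 = 0$)
$A{\left(z \right)} = 4$ ($A{\left(z \right)} = 0 + 4 = 4$)
$\left(1526 + A{\left(30 \right)}\right) + 3363 = \left(1526 + 4\right) + 3363 = 1530 + 3363 = 4893$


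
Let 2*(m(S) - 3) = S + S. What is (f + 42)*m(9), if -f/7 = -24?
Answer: 2520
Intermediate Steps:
f = 168 (f = -7*(-24) = 168)
m(S) = 3 + S (m(S) = 3 + (S + S)/2 = 3 + (2*S)/2 = 3 + S)
(f + 42)*m(9) = (168 + 42)*(3 + 9) = 210*12 = 2520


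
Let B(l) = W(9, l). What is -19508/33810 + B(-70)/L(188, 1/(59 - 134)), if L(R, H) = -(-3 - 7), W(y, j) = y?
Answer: 10921/33810 ≈ 0.32301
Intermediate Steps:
B(l) = 9
L(R, H) = 10 (L(R, H) = -1*(-10) = 10)
-19508/33810 + B(-70)/L(188, 1/(59 - 134)) = -19508/33810 + 9/10 = -19508*1/33810 + 9*(⅒) = -9754/16905 + 9/10 = 10921/33810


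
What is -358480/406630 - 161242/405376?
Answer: -10544251147/8241902144 ≈ -1.2793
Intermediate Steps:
-358480/406630 - 161242/405376 = -358480*1/406630 - 161242*1/405376 = -35848/40663 - 80621/202688 = -10544251147/8241902144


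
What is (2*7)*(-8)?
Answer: -112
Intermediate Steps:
(2*7)*(-8) = 14*(-8) = -112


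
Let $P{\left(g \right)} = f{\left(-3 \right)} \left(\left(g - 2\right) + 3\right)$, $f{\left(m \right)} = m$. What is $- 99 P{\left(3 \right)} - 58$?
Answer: $1130$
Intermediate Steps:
$P{\left(g \right)} = -3 - 3 g$ ($P{\left(g \right)} = - 3 \left(\left(g - 2\right) + 3\right) = - 3 \left(\left(-2 + g\right) + 3\right) = - 3 \left(1 + g\right) = -3 - 3 g$)
$- 99 P{\left(3 \right)} - 58 = - 99 \left(-3 - 9\right) - 58 = \left(-99\right) \left(-12\right) - 58 = 1188 - 58 = 1130$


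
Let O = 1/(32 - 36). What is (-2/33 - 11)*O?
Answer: 365/132 ≈ 2.7652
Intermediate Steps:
O = -¼ (O = 1/(-4) = -¼ ≈ -0.25000)
(-2/33 - 11)*O = (-2/33 - 11)*(-¼) = -365/33*(-¼) = 365/132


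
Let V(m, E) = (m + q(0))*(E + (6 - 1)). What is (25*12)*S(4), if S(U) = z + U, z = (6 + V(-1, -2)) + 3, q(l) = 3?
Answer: 5700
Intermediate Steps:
V(m, E) = (3 + m)*(5 + E) (V(m, E) = (m + 3)*(E + (6 - 1)) = (3 + m)*(E + 5) = (3 + m)*(5 + E))
z = 15 (z = (6 + (15 + 3*(-2) + 5*(-1) - 2*(-1))) + 3 = (6 + (15 - 6 - 5 + 2)) + 3 = (6 + 6) + 3 = 12 + 3 = 15)
S(U) = 15 + U
(25*12)*S(4) = (25*12)*(15 + 4) = 300*19 = 5700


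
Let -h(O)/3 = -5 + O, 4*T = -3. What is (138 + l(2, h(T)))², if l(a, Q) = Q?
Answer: 385641/16 ≈ 24103.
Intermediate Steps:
T = -¾ (T = (¼)*(-3) = -¾ ≈ -0.75000)
h(O) = 15 - 3*O (h(O) = -3*(-5 + O) = 15 - 3*O)
(138 + l(2, h(T)))² = (138 + (15 - 3*(-¾)))² = (138 + (15 + 9/4))² = (138 + 69/4)² = (621/4)² = 385641/16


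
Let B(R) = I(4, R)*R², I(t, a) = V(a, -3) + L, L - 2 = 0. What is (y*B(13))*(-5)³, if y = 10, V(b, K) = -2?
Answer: 0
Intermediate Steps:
L = 2 (L = 2 + 0 = 2)
I(t, a) = 0 (I(t, a) = -2 + 2 = 0)
B(R) = 0 (B(R) = 0*R² = 0)
(y*B(13))*(-5)³ = (10*0)*(-5)³ = 0*(-125) = 0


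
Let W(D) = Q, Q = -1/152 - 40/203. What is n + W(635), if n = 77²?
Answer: 182938941/30856 ≈ 5928.8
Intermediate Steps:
Q = -6283/30856 (Q = -1*1/152 - 40*1/203 = -1/152 - 40/203 = -6283/30856 ≈ -0.20362)
W(D) = -6283/30856
n = 5929
n + W(635) = 5929 - 6283/30856 = 182938941/30856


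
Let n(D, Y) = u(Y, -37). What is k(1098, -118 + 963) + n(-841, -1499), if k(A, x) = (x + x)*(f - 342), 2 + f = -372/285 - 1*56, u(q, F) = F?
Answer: -12886615/19 ≈ -6.7824e+5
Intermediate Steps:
f = -5634/95 (f = -2 + (-372/285 - 1*56) = -2 + (-372*1/285 - 56) = -2 + (-124/95 - 56) = -2 - 5444/95 = -5634/95 ≈ -59.305)
n(D, Y) = -37
k(A, x) = -76248*x/95 (k(A, x) = (x + x)*(-5634/95 - 342) = (2*x)*(-38124/95) = -76248*x/95)
k(1098, -118 + 963) + n(-841, -1499) = -76248*(-118 + 963)/95 - 37 = -76248/95*845 - 37 = -12885912/19 - 37 = -12886615/19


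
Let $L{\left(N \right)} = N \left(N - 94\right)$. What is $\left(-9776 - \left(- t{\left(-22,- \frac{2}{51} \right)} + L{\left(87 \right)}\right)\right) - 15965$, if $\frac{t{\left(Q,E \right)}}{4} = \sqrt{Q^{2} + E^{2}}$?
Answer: $-25132 + \frac{8 \sqrt{314722}}{51} \approx -25044.0$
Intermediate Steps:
$L{\left(N \right)} = N \left(-94 + N\right)$
$t{\left(Q,E \right)} = 4 \sqrt{E^{2} + Q^{2}}$ ($t{\left(Q,E \right)} = 4 \sqrt{Q^{2} + E^{2}} = 4 \sqrt{E^{2} + Q^{2}}$)
$\left(-9776 - \left(- t{\left(-22,- \frac{2}{51} \right)} + L{\left(87 \right)}\right)\right) - 15965 = \left(-9776 + \left(4 \sqrt{\left(- \frac{2}{51}\right)^{2} + \left(-22\right)^{2}} - 87 \left(-94 + 87\right)\right)\right) - 15965 = \left(-9776 + \left(4 \sqrt{\left(\left(-2\right) \frac{1}{51}\right)^{2} + 484} - 87 \left(-7\right)\right)\right) - 15965 = \left(-9776 + \left(4 \sqrt{\left(- \frac{2}{51}\right)^{2} + 484} - -609\right)\right) - 15965 = \left(-9776 + \left(4 \sqrt{\frac{4}{2601} + 484} + 609\right)\right) - 15965 = \left(-9776 + \left(4 \sqrt{\frac{1258888}{2601}} + 609\right)\right) - 15965 = \left(-9776 + \left(4 \frac{2 \sqrt{314722}}{51} + 609\right)\right) - 15965 = \left(-9776 + \left(\frac{8 \sqrt{314722}}{51} + 609\right)\right) - 15965 = \left(-9776 + \left(609 + \frac{8 \sqrt{314722}}{51}\right)\right) - 15965 = \left(-9167 + \frac{8 \sqrt{314722}}{51}\right) - 15965 = -25132 + \frac{8 \sqrt{314722}}{51}$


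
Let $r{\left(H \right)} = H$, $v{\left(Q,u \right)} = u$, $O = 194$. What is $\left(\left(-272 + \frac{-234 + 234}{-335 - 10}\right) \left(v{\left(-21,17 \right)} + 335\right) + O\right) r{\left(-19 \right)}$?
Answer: $1815450$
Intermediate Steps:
$\left(\left(-272 + \frac{-234 + 234}{-335 - 10}\right) \left(v{\left(-21,17 \right)} + 335\right) + O\right) r{\left(-19 \right)} = \left(\left(-272 + \frac{-234 + 234}{-335 - 10}\right) \left(17 + 335\right) + 194\right) \left(-19\right) = \left(\left(-272 + \frac{0}{-345}\right) 352 + 194\right) \left(-19\right) = \left(\left(-272 + 0 \left(- \frac{1}{345}\right)\right) 352 + 194\right) \left(-19\right) = \left(\left(-272 + 0\right) 352 + 194\right) \left(-19\right) = \left(\left(-272\right) 352 + 194\right) \left(-19\right) = \left(-95744 + 194\right) \left(-19\right) = \left(-95550\right) \left(-19\right) = 1815450$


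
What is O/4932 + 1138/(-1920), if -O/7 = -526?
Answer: 60701/394560 ≈ 0.15384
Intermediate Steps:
O = 3682 (O = -7*(-526) = 3682)
O/4932 + 1138/(-1920) = 3682/4932 + 1138/(-1920) = 3682*(1/4932) + 1138*(-1/1920) = 1841/2466 - 569/960 = 60701/394560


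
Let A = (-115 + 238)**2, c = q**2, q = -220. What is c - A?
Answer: 33271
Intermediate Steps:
c = 48400 (c = (-220)**2 = 48400)
A = 15129 (A = 123**2 = 15129)
c - A = 48400 - 1*15129 = 48400 - 15129 = 33271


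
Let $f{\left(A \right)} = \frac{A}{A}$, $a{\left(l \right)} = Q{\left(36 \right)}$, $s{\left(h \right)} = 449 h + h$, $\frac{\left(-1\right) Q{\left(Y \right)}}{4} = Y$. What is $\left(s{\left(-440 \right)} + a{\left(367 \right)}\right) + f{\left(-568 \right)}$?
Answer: $-198143$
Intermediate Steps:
$Q{\left(Y \right)} = - 4 Y$
$s{\left(h \right)} = 450 h$
$a{\left(l \right)} = -144$ ($a{\left(l \right)} = \left(-4\right) 36 = -144$)
$f{\left(A \right)} = 1$
$\left(s{\left(-440 \right)} + a{\left(367 \right)}\right) + f{\left(-568 \right)} = \left(450 \left(-440\right) - 144\right) + 1 = \left(-198000 - 144\right) + 1 = -198144 + 1 = -198143$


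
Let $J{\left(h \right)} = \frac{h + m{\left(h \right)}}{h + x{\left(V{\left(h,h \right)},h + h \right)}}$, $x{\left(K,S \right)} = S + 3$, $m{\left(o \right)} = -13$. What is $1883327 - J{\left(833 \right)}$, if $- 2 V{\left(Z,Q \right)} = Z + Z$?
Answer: $\frac{2356041667}{1251} \approx 1.8833 \cdot 10^{6}$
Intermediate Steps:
$V{\left(Z,Q \right)} = - Z$ ($V{\left(Z,Q \right)} = - \frac{Z + Z}{2} = - \frac{2 Z}{2} = - Z$)
$x{\left(K,S \right)} = 3 + S$
$J{\left(h \right)} = \frac{-13 + h}{3 + 3 h}$ ($J{\left(h \right)} = \frac{h - 13}{h + \left(3 + \left(h + h\right)\right)} = \frac{-13 + h}{h + \left(3 + 2 h\right)} = \frac{-13 + h}{3 + 3 h}$)
$1883327 - J{\left(833 \right)} = 1883327 - \frac{-13 + 833}{3 \left(1 + 833\right)} = 1883327 - \frac{1}{3} \cdot \frac{1}{834} \cdot 820 = 1883327 - \frac{410}{1251} = \frac{2356041667}{1251}$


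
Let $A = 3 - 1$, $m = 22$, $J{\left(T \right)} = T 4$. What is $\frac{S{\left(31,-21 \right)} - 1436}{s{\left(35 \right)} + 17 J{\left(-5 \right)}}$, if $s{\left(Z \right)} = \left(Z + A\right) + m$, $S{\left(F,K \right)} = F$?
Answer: $5$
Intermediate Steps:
$J{\left(T \right)} = 4 T$
$A = 2$ ($A = 3 - 1 = 2$)
$s{\left(Z \right)} = 24 + Z$ ($s{\left(Z \right)} = \left(Z + 2\right) + 22 = \left(2 + Z\right) + 22 = 24 + Z$)
$\frac{S{\left(31,-21 \right)} - 1436}{s{\left(35 \right)} + 17 J{\left(-5 \right)}} = \frac{31 - 1436}{\left(24 + 35\right) + 17 \cdot 4 \left(-5\right)} = - \frac{1405}{59 + 17 \left(-20\right)} = - \frac{1405}{59 - 340} = - \frac{1405}{-281} = \left(-1405\right) \left(- \frac{1}{281}\right) = 5$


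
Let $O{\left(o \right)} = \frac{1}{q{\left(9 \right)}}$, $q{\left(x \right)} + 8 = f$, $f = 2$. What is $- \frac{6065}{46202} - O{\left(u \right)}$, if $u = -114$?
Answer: $\frac{2453}{69303} \approx 0.035395$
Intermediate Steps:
$q{\left(x \right)} = -6$ ($q{\left(x \right)} = -8 + 2 = -6$)
$O{\left(o \right)} = - \frac{1}{6}$ ($O{\left(o \right)} = \frac{1}{-6} = - \frac{1}{6}$)
$- \frac{6065}{46202} - O{\left(u \right)} = - \frac{6065}{46202} - - \frac{1}{6} = \left(-6065\right) \frac{1}{46202} + \frac{1}{6} = - \frac{6065}{46202} + \frac{1}{6} = \frac{2453}{69303}$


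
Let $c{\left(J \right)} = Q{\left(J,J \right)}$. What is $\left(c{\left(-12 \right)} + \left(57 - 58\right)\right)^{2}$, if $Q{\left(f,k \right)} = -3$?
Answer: $16$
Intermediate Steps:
$c{\left(J \right)} = -3$
$\left(c{\left(-12 \right)} + \left(57 - 58\right)\right)^{2} = \left(-3 + \left(57 - 58\right)\right)^{2} = \left(-3 - 1\right)^{2} = \left(-4\right)^{2} = 16$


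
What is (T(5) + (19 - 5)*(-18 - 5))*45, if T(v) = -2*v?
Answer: -14940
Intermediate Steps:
(T(5) + (19 - 5)*(-18 - 5))*45 = (-2*5 + (19 - 5)*(-18 - 5))*45 = (-10 + 14*(-23))*45 = (-10 - 322)*45 = -332*45 = -14940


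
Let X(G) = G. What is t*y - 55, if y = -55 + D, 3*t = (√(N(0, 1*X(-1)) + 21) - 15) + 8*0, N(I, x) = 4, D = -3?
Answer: 415/3 ≈ 138.33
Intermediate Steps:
t = -10/3 (t = ((√(4 + 21) - 15) + 8*0)/3 = ((√25 - 15) + 0)/3 = ((5 - 15) + 0)/3 = (-10 + 0)/3 = (⅓)*(-10) = -10/3 ≈ -3.3333)
y = -58 (y = -55 - 3 = -58)
t*y - 55 = -10/3*(-58) - 55 = 580/3 - 55 = 415/3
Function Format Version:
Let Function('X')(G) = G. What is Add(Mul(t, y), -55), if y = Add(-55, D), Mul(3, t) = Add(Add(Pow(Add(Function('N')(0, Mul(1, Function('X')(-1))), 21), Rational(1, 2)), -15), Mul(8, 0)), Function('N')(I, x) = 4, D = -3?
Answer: Rational(415, 3) ≈ 138.33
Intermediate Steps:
t = Rational(-10, 3) (t = Mul(Rational(1, 3), Add(Add(Pow(Add(4, 21), Rational(1, 2)), -15), Mul(8, 0))) = Mul(Rational(1, 3), Add(Add(Pow(25, Rational(1, 2)), -15), 0)) = Mul(Rational(1, 3), Add(Add(5, -15), 0)) = Mul(Rational(1, 3), Add(-10, 0)) = Mul(Rational(1, 3), -10) = Rational(-10, 3) ≈ -3.3333)
y = -58 (y = Add(-55, -3) = -58)
Add(Mul(t, y), -55) = Add(Mul(Rational(-10, 3), -58), -55) = Add(Rational(580, 3), -55) = Rational(415, 3)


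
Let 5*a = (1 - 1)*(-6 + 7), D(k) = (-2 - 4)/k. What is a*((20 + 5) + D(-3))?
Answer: 0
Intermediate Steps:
D(k) = -6/k
a = 0 (a = ((1 - 1)*(-6 + 7))/5 = (0*1)/5 = (⅕)*0 = 0)
a*((20 + 5) + D(-3)) = 0*((20 + 5) - 6/(-3)) = 0*(25 - 6*(-⅓)) = 0*(25 + 2) = 0*27 = 0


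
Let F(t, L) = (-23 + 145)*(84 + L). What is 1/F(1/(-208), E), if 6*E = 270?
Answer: 1/15738 ≈ 6.3540e-5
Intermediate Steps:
E = 45 (E = (⅙)*270 = 45)
F(t, L) = 10248 + 122*L (F(t, L) = 122*(84 + L) = 10248 + 122*L)
1/F(1/(-208), E) = 1/(10248 + 122*45) = 1/(10248 + 5490) = 1/15738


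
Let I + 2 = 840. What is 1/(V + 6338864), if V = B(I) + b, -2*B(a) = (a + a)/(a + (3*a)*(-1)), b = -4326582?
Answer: 2/4024565 ≈ 4.9695e-7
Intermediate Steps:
I = 838 (I = -2 + 840 = 838)
B(a) = 1/2 (B(a) = -(a + a)/(2*(a + (3*a)*(-1))) = -2*a/(2*(a - 3*a)) = -2*a/(2*((-2*a))) = -2*a*(-1/(2*a))/2 = -1/2*(-1) = 1/2)
V = -8653163/2 (V = 1/2 - 4326582 = -8653163/2 ≈ -4.3266e+6)
1/(V + 6338864) = 1/(-8653163/2 + 6338864) = 1/(4024565/2) = 2/4024565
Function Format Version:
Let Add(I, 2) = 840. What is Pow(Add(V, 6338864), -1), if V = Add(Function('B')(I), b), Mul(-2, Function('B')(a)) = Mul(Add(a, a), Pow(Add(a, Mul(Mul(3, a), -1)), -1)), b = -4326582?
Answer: Rational(2, 4024565) ≈ 4.9695e-7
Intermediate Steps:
I = 838 (I = Add(-2, 840) = 838)
Function('B')(a) = Rational(1, 2) (Function('B')(a) = Mul(Rational(-1, 2), Mul(Add(a, a), Pow(Add(a, Mul(Mul(3, a), -1)), -1))) = Mul(Rational(-1, 2), Mul(Mul(2, a), Pow(Add(a, Mul(-3, a)), -1))) = Mul(Rational(-1, 2), Mul(Mul(2, a), Pow(Mul(-2, a), -1))) = Mul(Rational(-1, 2), Mul(Mul(2, a), Mul(Rational(-1, 2), Pow(a, -1)))) = Mul(Rational(-1, 2), -1) = Rational(1, 2))
V = Rational(-8653163, 2) (V = Add(Rational(1, 2), -4326582) = Rational(-8653163, 2) ≈ -4.3266e+6)
Pow(Add(V, 6338864), -1) = Pow(Add(Rational(-8653163, 2), 6338864), -1) = Pow(Rational(4024565, 2), -1) = Rational(2, 4024565)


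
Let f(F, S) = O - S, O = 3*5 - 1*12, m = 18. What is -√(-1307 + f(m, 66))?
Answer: -I*√1370 ≈ -37.013*I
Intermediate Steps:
O = 3 (O = 15 - 12 = 3)
f(F, S) = 3 - S
-√(-1307 + f(m, 66)) = -√(-1307 + (3 - 1*66)) = -√(-1307 + (3 - 66)) = -√(-1307 - 63) = -√(-1370) = -I*√1370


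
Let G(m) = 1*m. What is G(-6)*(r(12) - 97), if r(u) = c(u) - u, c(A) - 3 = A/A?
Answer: 630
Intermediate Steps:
c(A) = 4 (c(A) = 3 + A/A = 3 + 1 = 4)
r(u) = 4 - u
G(m) = m
G(-6)*(r(12) - 97) = -6*((4 - 1*12) - 97) = -6*((4 - 12) - 97) = -6*(-8 - 97) = -6*(-105) = 630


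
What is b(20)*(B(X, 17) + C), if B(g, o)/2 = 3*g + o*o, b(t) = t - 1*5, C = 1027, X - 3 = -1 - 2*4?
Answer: 23535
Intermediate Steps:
X = -6 (X = 3 + (-1 - 2*4) = 3 + (-1 - 8) = 3 - 9 = -6)
b(t) = -5 + t (b(t) = t - 5 = -5 + t)
B(g, o) = 2*o**2 + 6*g (B(g, o) = 2*(3*g + o*o) = 2*(3*g + o**2) = 2*(o**2 + 3*g) = 2*o**2 + 6*g)
b(20)*(B(X, 17) + C) = (-5 + 20)*((2*17**2 + 6*(-6)) + 1027) = 15*((2*289 - 36) + 1027) = 15*((578 - 36) + 1027) = 15*(542 + 1027) = 15*1569 = 23535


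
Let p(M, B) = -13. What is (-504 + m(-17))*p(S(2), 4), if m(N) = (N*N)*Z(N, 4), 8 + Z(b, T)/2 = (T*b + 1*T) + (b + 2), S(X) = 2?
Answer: 660270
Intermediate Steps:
Z(b, T) = -12 + 2*T + 2*b + 2*T*b (Z(b, T) = -16 + 2*((T*b + 1*T) + (b + 2)) = -16 + 2*((T*b + T) + (2 + b)) = -16 + 2*((T + T*b) + (2 + b)) = -16 + 2*(2 + T + b + T*b) = -16 + (4 + 2*T + 2*b + 2*T*b) = -12 + 2*T + 2*b + 2*T*b)
m(N) = N²*(-4 + 10*N) (m(N) = (N*N)*(-12 + 2*4 + 2*N + 2*4*N) = N²*(-12 + 8 + 2*N + 8*N) = N²*(-4 + 10*N))
(-504 + m(-17))*p(S(2), 4) = (-504 + (-17)²*(-4 + 10*(-17)))*(-13) = (-504 + 289*(-4 - 170))*(-13) = (-504 + 289*(-174))*(-13) = (-504 - 50286)*(-13) = -50790*(-13) = 660270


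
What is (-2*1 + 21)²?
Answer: 361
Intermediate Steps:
(-2*1 + 21)² = (-2 + 21)² = 19² = 361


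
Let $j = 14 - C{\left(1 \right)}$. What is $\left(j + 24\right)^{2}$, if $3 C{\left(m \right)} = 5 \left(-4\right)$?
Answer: $\frac{17956}{9} \approx 1995.1$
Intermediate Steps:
$C{\left(m \right)} = - \frac{20}{3}$ ($C{\left(m \right)} = \frac{5 \left(-4\right)}{3} = \frac{1}{3} \left(-20\right) = - \frac{20}{3}$)
$j = \frac{62}{3}$ ($j = 14 - - \frac{20}{3} = 14 + \frac{20}{3} = \frac{62}{3} \approx 20.667$)
$\left(j + 24\right)^{2} = \left(\frac{62}{3} + 24\right)^{2} = \left(\frac{134}{3}\right)^{2} = \frac{17956}{9}$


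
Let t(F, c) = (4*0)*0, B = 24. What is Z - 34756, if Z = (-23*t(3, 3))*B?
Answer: -34756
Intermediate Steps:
t(F, c) = 0 (t(F, c) = 0*0 = 0)
Z = 0 (Z = -23*0*24 = 0*24 = 0)
Z - 34756 = 0 - 34756 = -34756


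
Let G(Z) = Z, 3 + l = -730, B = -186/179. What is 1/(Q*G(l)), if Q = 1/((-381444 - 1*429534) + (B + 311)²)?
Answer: 22906182809/23486053 ≈ 975.31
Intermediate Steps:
B = -186/179 (B = -186*1/179 = -186/179 ≈ -1.0391)
l = -733 (l = -3 - 730 = -733)
Q = -32041/22906182809 (Q = 1/((-381444 - 1*429534) + (-186/179 + 311)²) = 1/((-381444 - 429534) + (55483/179)²) = 1/(-810978 + 3078363289/32041) = 1/(-22906182809/32041) = -32041/22906182809 ≈ -1.3988e-6)
1/(Q*G(l)) = 1/(-32041/22906182809*(-733)) = -22906182809/32041*(-1/733) = 22906182809/23486053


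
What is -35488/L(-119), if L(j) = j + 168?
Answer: -35488/49 ≈ -724.25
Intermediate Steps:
L(j) = 168 + j
-35488/L(-119) = -35488/(168 - 119) = -35488/49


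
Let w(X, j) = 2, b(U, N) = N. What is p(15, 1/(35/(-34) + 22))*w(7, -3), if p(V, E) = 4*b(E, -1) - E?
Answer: -5772/713 ≈ -8.0954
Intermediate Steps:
p(V, E) = -4 - E (p(V, E) = 4*(-1) - E = -4 - E)
p(15, 1/(35/(-34) + 22))*w(7, -3) = (-4 - 1/(35/(-34) + 22))*2 = (-4 - 1/(35*(-1/34) + 22))*2 = (-4 - 1/(-35/34 + 22))*2 = (-4 - 1/713/34)*2 = (-4 - 1*34/713)*2 = (-4 - 34/713)*2 = -2886/713*2 = -5772/713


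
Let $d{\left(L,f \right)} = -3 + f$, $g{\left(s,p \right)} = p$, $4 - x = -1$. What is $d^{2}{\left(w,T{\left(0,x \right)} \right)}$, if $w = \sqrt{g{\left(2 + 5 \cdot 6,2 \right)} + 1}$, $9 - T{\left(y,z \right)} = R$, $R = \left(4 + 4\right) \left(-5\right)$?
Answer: $2116$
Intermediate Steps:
$x = 5$ ($x = 4 - -1 = 4 + 1 = 5$)
$R = -40$ ($R = 8 \left(-5\right) = -40$)
$T{\left(y,z \right)} = 49$ ($T{\left(y,z \right)} = 9 - -40 = 9 + 40 = 49$)
$w = \sqrt{3}$ ($w = \sqrt{2 + 1} = \sqrt{3} \approx 1.732$)
$d^{2}{\left(w,T{\left(0,x \right)} \right)} = \left(-3 + 49\right)^{2} = 46^{2} = 2116$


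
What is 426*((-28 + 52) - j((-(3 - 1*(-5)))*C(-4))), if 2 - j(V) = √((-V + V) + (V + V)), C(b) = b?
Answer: 12780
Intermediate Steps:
j(V) = 2 - √2*√V (j(V) = 2 - √((-V + V) + (V + V)) = 2 - √(0 + 2*V) = 2 - √(2*V) = 2 - √2*√V)
426*((-28 + 52) - j((-(3 - 1*(-5)))*C(-4))) = 426*((-28 + 52) - (2 - √2*√(-(3 - 1*(-5))*(-4)))) = 426*(24 - (2 - √2*√(-(3 + 5)*(-4)))) = 426*(24 - (2 - √2*√(-1*8*(-4)))) = 426*(24 - (2 - √2*√(-8*(-4)))) = 426*(24 - (2 - √2*√32)) = 426*(24 - (2 - √2*4*√2)) = 426*(24 - (2 - 8)) = 426*(24 - 1*(-6)) = 426*(24 + 6) = 426*30 = 12780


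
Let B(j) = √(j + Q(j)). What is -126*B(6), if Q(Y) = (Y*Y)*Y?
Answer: -126*√222 ≈ -1877.4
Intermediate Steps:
Q(Y) = Y³ (Q(Y) = Y²*Y = Y³)
B(j) = √(j + j³)
-126*B(6) = -126*√(6 + 6³) = -126*√(6 + 216) = -126*√222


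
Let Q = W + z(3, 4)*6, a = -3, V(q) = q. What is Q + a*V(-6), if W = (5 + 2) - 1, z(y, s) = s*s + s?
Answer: 144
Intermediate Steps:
z(y, s) = s + s**2 (z(y, s) = s**2 + s = s + s**2)
W = 6 (W = 7 - 1 = 6)
Q = 126 (Q = 6 + (4*(1 + 4))*6 = 6 + (4*5)*6 = 6 + 20*6 = 6 + 120 = 126)
Q + a*V(-6) = 126 - 3*(-6) = 126 + 18 = 144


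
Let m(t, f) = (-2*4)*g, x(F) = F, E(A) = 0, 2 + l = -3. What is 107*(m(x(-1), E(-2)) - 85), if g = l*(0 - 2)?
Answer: -17655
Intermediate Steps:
l = -5 (l = -2 - 3 = -5)
g = 10 (g = -5*(0 - 2) = -5*(-2) = 10)
m(t, f) = -80 (m(t, f) = -2*4*10 = -8*10 = -80)
107*(m(x(-1), E(-2)) - 85) = 107*(-80 - 85) = 107*(-165) = -17655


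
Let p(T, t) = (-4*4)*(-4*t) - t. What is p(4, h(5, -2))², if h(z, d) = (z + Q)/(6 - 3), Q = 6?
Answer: 53361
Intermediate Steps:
h(z, d) = 2 + z/3 (h(z, d) = (z + 6)/(6 - 3) = (6 + z)/3 = (6 + z)*(⅓) = 2 + z/3)
p(T, t) = 63*t (p(T, t) = -(-64)*t - t = 64*t - t = 63*t)
p(4, h(5, -2))² = (63*(2 + (⅓)*5))² = (63*(2 + 5/3))² = (63*(11/3))² = 231² = 53361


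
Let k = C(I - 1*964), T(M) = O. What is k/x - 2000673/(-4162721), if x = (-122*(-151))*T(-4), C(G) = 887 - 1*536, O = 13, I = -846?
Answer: 36968791473/76685646262 ≈ 0.48208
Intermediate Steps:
C(G) = 351 (C(G) = 887 - 536 = 351)
T(M) = 13
k = 351
x = 239486 (x = -122*(-151)*13 = 18422*13 = 239486)
k/x - 2000673/(-4162721) = 351/239486 - 2000673/(-4162721) = 351*(1/239486) - 2000673*(-1/4162721) = 27/18422 + 2000673/4162721 = 36968791473/76685646262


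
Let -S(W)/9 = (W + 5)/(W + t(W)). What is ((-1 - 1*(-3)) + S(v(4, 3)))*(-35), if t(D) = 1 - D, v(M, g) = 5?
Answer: 3080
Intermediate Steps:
S(W) = -45 - 9*W (S(W) = -9*(W + 5)/(W + (1 - W)) = -9*(5 + W)/1 = -9*(5 + W) = -45 - 9*W)
((-1 - 1*(-3)) + S(v(4, 3)))*(-35) = ((-1 - 1*(-3)) + (-45 - 9*5))*(-35) = ((-1 + 3) + (-45 - 45))*(-35) = (2 - 90)*(-35) = -88*(-35) = 3080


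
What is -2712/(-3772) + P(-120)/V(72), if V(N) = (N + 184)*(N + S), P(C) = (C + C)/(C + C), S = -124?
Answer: 9024593/12553216 ≈ 0.71891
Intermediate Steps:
P(C) = 1 (P(C) = (2*C)/((2*C)) = (2*C)*(1/(2*C)) = 1)
V(N) = (-124 + N)*(184 + N) (V(N) = (N + 184)*(N - 124) = (184 + N)*(-124 + N) = (-124 + N)*(184 + N))
-2712/(-3772) + P(-120)/V(72) = -2712/(-3772) + 1/(-22816 + 72² + 60*72) = -2712*(-1/3772) + 1/(-22816 + 5184 + 4320) = 678/943 + 1/(-13312) = 678/943 + 1*(-1/13312) = 678/943 - 1/13312 = 9024593/12553216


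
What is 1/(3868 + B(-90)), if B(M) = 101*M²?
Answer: 1/821968 ≈ 1.2166e-6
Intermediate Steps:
1/(3868 + B(-90)) = 1/(3868 + 101*(-90)²) = 1/(3868 + 101*8100) = 1/(3868 + 818100) = 1/821968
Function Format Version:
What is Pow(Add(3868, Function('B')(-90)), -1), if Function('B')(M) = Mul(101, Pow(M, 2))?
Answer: Rational(1, 821968) ≈ 1.2166e-6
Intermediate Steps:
Pow(Add(3868, Function('B')(-90)), -1) = Pow(Add(3868, Mul(101, Pow(-90, 2))), -1) = Pow(Add(3868, Mul(101, 8100)), -1) = Pow(Add(3868, 818100), -1) = Pow(821968, -1) = Rational(1, 821968)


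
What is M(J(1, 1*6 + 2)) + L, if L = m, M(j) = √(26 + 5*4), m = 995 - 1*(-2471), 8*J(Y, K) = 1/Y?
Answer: 3466 + √46 ≈ 3472.8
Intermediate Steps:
J(Y, K) = 1/(8*Y)
m = 3466 (m = 995 + 2471 = 3466)
M(j) = √46 (M(j) = √(26 + 20) = √46)
L = 3466
M(J(1, 1*6 + 2)) + L = √46 + 3466 = 3466 + √46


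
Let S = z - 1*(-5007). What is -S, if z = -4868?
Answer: -139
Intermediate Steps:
S = 139 (S = -4868 - 1*(-5007) = -4868 + 5007 = 139)
-S = -1*139 = -139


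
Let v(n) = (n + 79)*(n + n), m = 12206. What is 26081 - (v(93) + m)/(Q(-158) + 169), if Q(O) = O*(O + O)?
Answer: 1306535659/50097 ≈ 26080.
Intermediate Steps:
v(n) = 2*n*(79 + n) (v(n) = (79 + n)*(2*n) = 2*n*(79 + n))
Q(O) = 2*O² (Q(O) = O*(2*O) = 2*O²)
26081 - (v(93) + m)/(Q(-158) + 169) = 26081 - (2*93*(79 + 93) + 12206)/(2*(-158)² + 169) = 26081 - (2*93*172 + 12206)/(2*24964 + 169) = 26081 - (31992 + 12206)/(49928 + 169) = 26081 - 44198/50097 = 1306535659/50097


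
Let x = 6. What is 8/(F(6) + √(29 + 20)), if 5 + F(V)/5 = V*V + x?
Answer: 1/24 ≈ 0.041667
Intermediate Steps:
F(V) = 5 + 5*V² (F(V) = -25 + 5*(V*V + 6) = -25 + 5*(V² + 6) = -25 + 5*(6 + V²) = -25 + (30 + 5*V²) = 5 + 5*V²)
8/(F(6) + √(29 + 20)) = 8/((5 + 5*6²) + √(29 + 20)) = 8/((5 + 5*36) + √49) = 8/((5 + 180) + 7) = 8/(185 + 7) = 8/192 = (1/192)*8 = 1/24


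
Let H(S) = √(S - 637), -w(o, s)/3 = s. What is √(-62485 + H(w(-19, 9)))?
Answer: √(-62485 + 2*I*√166) ≈ 0.0515 + 249.97*I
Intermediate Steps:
w(o, s) = -3*s
H(S) = √(-637 + S)
√(-62485 + H(w(-19, 9))) = √(-62485 + √(-637 - 3*9)) = √(-62485 + √(-637 - 27)) = √(-62485 + √(-664)) = √(-62485 + 2*I*√166)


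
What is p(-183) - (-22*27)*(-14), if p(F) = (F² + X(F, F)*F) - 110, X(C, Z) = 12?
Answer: 22867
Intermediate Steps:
p(F) = -110 + F² + 12*F (p(F) = (F² + 12*F) - 110 = -110 + F² + 12*F)
p(-183) - (-22*27)*(-14) = (-110 + (-183)² + 12*(-183)) - (-22*27)*(-14) = (-110 + 33489 - 2196) - (-594)*(-14) = 31183 - 1*8316 = 31183 - 8316 = 22867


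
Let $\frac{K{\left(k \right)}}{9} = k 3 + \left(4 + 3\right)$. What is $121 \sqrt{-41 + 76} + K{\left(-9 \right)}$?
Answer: $-180 + 121 \sqrt{35} \approx 535.85$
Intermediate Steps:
$K{\left(k \right)} = 63 + 27 k$ ($K{\left(k \right)} = 9 \left(k 3 + \left(4 + 3\right)\right) = 9 \left(3 k + 7\right) = 9 \left(7 + 3 k\right) = 63 + 27 k$)
$121 \sqrt{-41 + 76} + K{\left(-9 \right)} = 121 \sqrt{-41 + 76} + \left(63 + 27 \left(-9\right)\right) = 121 \sqrt{35} + \left(63 - 243\right) = 121 \sqrt{35} - 180 = -180 + 121 \sqrt{35}$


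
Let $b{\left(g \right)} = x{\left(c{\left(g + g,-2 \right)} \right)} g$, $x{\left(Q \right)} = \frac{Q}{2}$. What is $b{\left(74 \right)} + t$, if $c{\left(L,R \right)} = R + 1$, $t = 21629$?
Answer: $21592$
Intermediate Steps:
$c{\left(L,R \right)} = 1 + R$
$x{\left(Q \right)} = \frac{Q}{2}$ ($x{\left(Q \right)} = Q \frac{1}{2} = \frac{Q}{2}$)
$b{\left(g \right)} = - \frac{g}{2}$ ($b{\left(g \right)} = \frac{1 - 2}{2} g = \frac{1}{2} \left(-1\right) g = - \frac{g}{2}$)
$b{\left(74 \right)} + t = \left(- \frac{1}{2}\right) 74 + 21629 = -37 + 21629 = 21592$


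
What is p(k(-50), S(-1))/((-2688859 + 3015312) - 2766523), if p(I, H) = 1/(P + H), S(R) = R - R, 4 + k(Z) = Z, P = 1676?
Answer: -1/4089557320 ≈ -2.4453e-10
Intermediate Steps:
k(Z) = -4 + Z
S(R) = 0
p(I, H) = 1/(1676 + H)
p(k(-50), S(-1))/((-2688859 + 3015312) - 2766523) = 1/((1676 + 0)*((-2688859 + 3015312) - 2766523)) = 1/(1676*(326453 - 2766523)) = (1/1676)/(-2440070) = (1/1676)*(-1/2440070) = -1/4089557320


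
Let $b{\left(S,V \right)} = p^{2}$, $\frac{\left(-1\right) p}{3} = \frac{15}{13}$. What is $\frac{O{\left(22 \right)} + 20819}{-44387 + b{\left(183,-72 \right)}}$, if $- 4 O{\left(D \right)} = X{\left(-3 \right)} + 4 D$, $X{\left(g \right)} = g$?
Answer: $- \frac{14059279}{29997512} \approx -0.46868$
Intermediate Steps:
$p = - \frac{45}{13}$ ($p = - 3 \cdot \frac{15}{13} = - 3 \cdot 15 \cdot \frac{1}{13} = \left(-3\right) \frac{15}{13} = - \frac{45}{13} \approx -3.4615$)
$b{\left(S,V \right)} = \frac{2025}{169}$ ($b{\left(S,V \right)} = \left(- \frac{45}{13}\right)^{2} = \frac{2025}{169}$)
$O{\left(D \right)} = \frac{3}{4} - D$ ($O{\left(D \right)} = - \frac{-3 + 4 D}{4} = \frac{3}{4} - D$)
$\frac{O{\left(22 \right)} + 20819}{-44387 + b{\left(183,-72 \right)}} = \frac{\left(\frac{3}{4} - 22\right) + 20819}{-44387 + \frac{2025}{169}} = \frac{\left(\frac{3}{4} - 22\right) + 20819}{- \frac{7499378}{169}} = \left(- \frac{85}{4} + 20819\right) \left(- \frac{169}{7499378}\right) = \frac{83191}{4} \left(- \frac{169}{7499378}\right) = - \frac{14059279}{29997512}$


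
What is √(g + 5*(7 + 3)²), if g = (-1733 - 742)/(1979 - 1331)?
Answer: 5*√2858/12 ≈ 22.275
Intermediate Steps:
g = -275/72 (g = -2475/648 = -2475*1/648 = -275/72 ≈ -3.8194)
√(g + 5*(7 + 3)²) = √(-275/72 + 5*(7 + 3)²) = √(-275/72 + 5*10²) = √(-275/72 + 5*100) = √(-275/72 + 500) = √(35725/72) = 5*√2858/12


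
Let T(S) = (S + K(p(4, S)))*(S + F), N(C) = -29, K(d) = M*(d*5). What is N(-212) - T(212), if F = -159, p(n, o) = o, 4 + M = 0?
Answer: 213455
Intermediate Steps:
M = -4 (M = -4 + 0 = -4)
K(d) = -20*d (K(d) = -4*d*5 = -20*d)
T(S) = -19*S*(-159 + S) (T(S) = (S - 20*S)*(S - 159) = (-19*S)*(-159 + S) = -19*S*(-159 + S))
N(-212) - T(212) = -29 - 19*212*(159 - 1*212) = -29 - 19*212*(159 - 212) = -29 - 19*212*(-53) = -29 - 1*(-213484) = -29 + 213484 = 213455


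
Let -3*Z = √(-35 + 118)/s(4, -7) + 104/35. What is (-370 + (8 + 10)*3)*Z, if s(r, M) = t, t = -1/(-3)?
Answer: 32864/105 + 316*√83 ≈ 3191.9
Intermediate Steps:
t = ⅓ (t = -1*(-⅓) = ⅓ ≈ 0.33333)
s(r, M) = ⅓
Z = -104/105 - √83 (Z = -(√(-35 + 118)/(⅓) + 104/35)/3 = -(√83*3 + 104*(1/35))/3 = -(3*√83 + 104/35)/3 = -(104/35 + 3*√83)/3 = -104/105 - √83 ≈ -10.101)
(-370 + (8 + 10)*3)*Z = (-370 + (8 + 10)*3)*(-104/105 - √83) = (-370 + 18*3)*(-104/105 - √83) = (-370 + 54)*(-104/105 - √83) = -316*(-104/105 - √83) = 32864/105 + 316*√83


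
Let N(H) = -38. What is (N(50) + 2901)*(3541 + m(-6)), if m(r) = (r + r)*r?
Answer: 10344019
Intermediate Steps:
m(r) = 2*r² (m(r) = (2*r)*r = 2*r²)
(N(50) + 2901)*(3541 + m(-6)) = (-38 + 2901)*(3541 + 2*(-6)²) = 2863*(3541 + 2*36) = 2863*(3541 + 72) = 2863*3613 = 10344019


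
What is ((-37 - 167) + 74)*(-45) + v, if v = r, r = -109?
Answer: 5741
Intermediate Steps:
v = -109
((-37 - 167) + 74)*(-45) + v = ((-37 - 167) + 74)*(-45) - 109 = (-204 + 74)*(-45) - 109 = -130*(-45) - 109 = 5850 - 109 = 5741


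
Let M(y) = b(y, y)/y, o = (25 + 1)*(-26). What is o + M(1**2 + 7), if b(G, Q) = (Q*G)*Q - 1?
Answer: -4897/8 ≈ -612.13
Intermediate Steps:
o = -676 (o = 26*(-26) = -676)
b(G, Q) = -1 + G*Q**2 (b(G, Q) = (G*Q)*Q - 1 = G*Q**2 - 1 = -1 + G*Q**2)
M(y) = (-1 + y**3)/y (M(y) = (-1 + y*y**2)/y = (-1 + y**3)/y)
o + M(1**2 + 7) = -676 + (-1 + (1**2 + 7)**3)/(1**2 + 7) = -676 + (-1 + (1 + 7)**3)/(1 + 7) = -676 + (-1 + 8**3)/8 = -676 + (-1 + 512)/8 = -676 + (1/8)*511 = -676 + 511/8 = -4897/8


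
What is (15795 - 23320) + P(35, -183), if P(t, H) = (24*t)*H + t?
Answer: -161210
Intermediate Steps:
P(t, H) = t + 24*H*t (P(t, H) = 24*H*t + t = t + 24*H*t)
(15795 - 23320) + P(35, -183) = (15795 - 23320) + 35*(1 + 24*(-183)) = -7525 + 35*(1 - 4392) = -7525 + 35*(-4391) = -7525 - 153685 = -161210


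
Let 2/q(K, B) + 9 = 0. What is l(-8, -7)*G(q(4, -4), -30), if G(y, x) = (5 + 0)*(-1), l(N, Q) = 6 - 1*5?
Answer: -5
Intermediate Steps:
q(K, B) = -2/9 (q(K, B) = 2/(-9 + 0) = 2/(-9) = 2*(-1/9) = -2/9)
l(N, Q) = 1 (l(N, Q) = 6 - 5 = 1)
G(y, x) = -5 (G(y, x) = 5*(-1) = -5)
l(-8, -7)*G(q(4, -4), -30) = 1*(-5) = -5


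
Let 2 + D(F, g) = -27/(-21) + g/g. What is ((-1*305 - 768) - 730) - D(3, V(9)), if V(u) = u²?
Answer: -12623/7 ≈ -1803.3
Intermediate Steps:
D(F, g) = 2/7 (D(F, g) = -2 + (-27/(-21) + g/g) = -2 + (-27*(-1/21) + 1) = -2 + (9/7 + 1) = -2 + 16/7 = 2/7)
((-1*305 - 768) - 730) - D(3, V(9)) = ((-1*305 - 768) - 730) - 1*2/7 = ((-305 - 768) - 730) - 2/7 = (-1073 - 730) - 2/7 = -1803 - 2/7 = -12623/7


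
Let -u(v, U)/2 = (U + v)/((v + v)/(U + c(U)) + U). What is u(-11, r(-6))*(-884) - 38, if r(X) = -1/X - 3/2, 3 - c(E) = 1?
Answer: 61502/103 ≈ 597.11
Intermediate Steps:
c(E) = 2 (c(E) = 3 - 1*1 = 3 - 1 = 2)
r(X) = -3/2 - 1/X (r(X) = -1/X - 3*½ = -1/X - 3/2 = -3/2 - 1/X)
u(v, U) = -2*(U + v)/(U + 2*v/(2 + U)) (u(v, U) = -2*(U + v)/((v + v)/(U + 2) + U) = -2*(U + v)/((2*v)/(2 + U) + U) = -2*(U + v)/(2*v/(2 + U) + U) = -2*(U + v)/(U + 2*v/(2 + U)))
u(-11, r(-6))*(-884) - 38 = (2*(-(-3/2 - 1/(-6))² - 2*(-3/2 - 1/(-6)) - 2*(-11) - 1*(-3/2 - 1/(-6))*(-11))/((-3/2 - 1/(-6))² + 2*(-3/2 - 1/(-6)) + 2*(-11)))*(-884) - 38 = (2*(-(-3/2 - 1*(-⅙))² - 2*(-3/2 - 1*(-⅙)) + 22 - 1*(-3/2 - 1*(-⅙))*(-11))/((-3/2 - 1*(-⅙))² + 2*(-3/2 - 1*(-⅙)) - 22))*(-884) - 38 = (2*(-(-3/2 + ⅙)² - 2*(-3/2 + ⅙) + 22 - 1*(-3/2 + ⅙)*(-11))/((-3/2 + ⅙)² + 2*(-3/2 + ⅙) - 22))*(-884) - 38 = (2*(-(-4/3)² - 2*(-4/3) + 22 - 1*(-4/3)*(-11))/((-4/3)² + 2*(-4/3) - 22))*(-884) - 38 = (2*(-1*16/9 + 8/3 + 22 - 44/3)/(16/9 - 8/3 - 22))*(-884) - 38 = (2*(-16/9 + 8/3 + 22 - 44/3)/(-206/9))*(-884) - 38 = (2*(-9/206)*(74/9))*(-884) - 38 = -74/103*(-884) - 38 = 65416/103 - 38 = 61502/103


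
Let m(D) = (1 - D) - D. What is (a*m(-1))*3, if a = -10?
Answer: -90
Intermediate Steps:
m(D) = 1 - 2*D
(a*m(-1))*3 = -10*(1 - 2*(-1))*3 = -10*(1 + 2)*3 = -10*3*3 = -30*3 = -90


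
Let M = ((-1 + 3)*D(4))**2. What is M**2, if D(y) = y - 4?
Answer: 0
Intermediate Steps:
D(y) = -4 + y
M = 0 (M = ((-1 + 3)*(-4 + 4))**2 = (2*0)**2 = 0**2 = 0)
M**2 = 0**2 = 0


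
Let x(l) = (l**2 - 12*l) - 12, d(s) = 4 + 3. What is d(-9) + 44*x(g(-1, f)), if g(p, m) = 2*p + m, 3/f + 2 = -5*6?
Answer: 199011/256 ≈ 777.39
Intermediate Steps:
f = -3/32 (f = 3/(-2 - 5*6) = 3/(-2 - 30) = 3/(-32) = 3*(-1/32) = -3/32 ≈ -0.093750)
g(p, m) = m + 2*p
d(s) = 7
x(l) = -12 + l**2 - 12*l
d(-9) + 44*x(g(-1, f)) = 7 + 44*(-12 + (-3/32 + 2*(-1))**2 - 12*(-3/32 + 2*(-1))) = 7 + 44*(-12 + (-3/32 - 2)**2 - 12*(-3/32 - 2)) = 7 + 44*(-12 + (-67/32)**2 - 12*(-67/32)) = 7 + 44*(-12 + 4489/1024 + 201/8) = 7 + 44*(17929/1024) = 7 + 197219/256 = 199011/256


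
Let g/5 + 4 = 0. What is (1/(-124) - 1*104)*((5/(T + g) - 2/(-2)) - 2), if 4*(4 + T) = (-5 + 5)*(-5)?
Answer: 124671/992 ≈ 125.68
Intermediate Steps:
T = -4 (T = -4 + ((-5 + 5)*(-5))/4 = -4 + (0*(-5))/4 = -4 + (¼)*0 = -4 + 0 = -4)
g = -20 (g = -20 + 5*0 = -20 + 0 = -20)
(1/(-124) - 1*104)*((5/(T + g) - 2/(-2)) - 2) = (1/(-124) - 1*104)*((5/(-4 - 20) - 2/(-2)) - 2) = (-1/124 - 104)*((5/(-24) - 2*(-½)) - 2) = -12897*((5*(-1/24) + 1) - 2)/124 = -12897*((-5/24 + 1) - 2)/124 = -12897*(19/24 - 2)/124 = -12897/124*(-29/24) = 124671/992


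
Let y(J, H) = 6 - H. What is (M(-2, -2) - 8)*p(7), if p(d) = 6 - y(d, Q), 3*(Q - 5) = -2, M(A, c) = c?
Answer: -130/3 ≈ -43.333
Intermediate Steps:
Q = 13/3 (Q = 5 + (⅓)*(-2) = 5 - ⅔ = 13/3 ≈ 4.3333)
p(d) = 13/3 (p(d) = 6 - (6 - 1*13/3) = 6 - (6 - 13/3) = 6 - 1*5/3 = 6 - 5/3 = 13/3)
(M(-2, -2) - 8)*p(7) = (-2 - 8)*(13/3) = -10*13/3 = -130/3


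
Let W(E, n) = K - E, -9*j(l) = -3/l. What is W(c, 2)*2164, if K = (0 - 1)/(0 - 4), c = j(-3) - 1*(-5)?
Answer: -90347/9 ≈ -10039.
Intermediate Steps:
j(l) = 1/(3*l) (j(l) = -(-1)/(3*l) = 1/(3*l))
c = 44/9 (c = (⅓)/(-3) - 1*(-5) = (⅓)*(-⅓) + 5 = -⅑ + 5 = 44/9 ≈ 4.8889)
K = ¼ (K = -1/(-4) = -1*(-¼) = ¼ ≈ 0.25000)
W(E, n) = ¼ - E
W(c, 2)*2164 = (¼ - 1*44/9)*2164 = (¼ - 44/9)*2164 = -167/36*2164 = -90347/9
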